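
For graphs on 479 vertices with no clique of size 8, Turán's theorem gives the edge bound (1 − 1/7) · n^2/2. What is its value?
Turán density bound = (6/7) · 479^2/2 = 688323/7 ≈ 98331.8571

Turán's theorem: ex(n, K_{r+1}) is achieved by the complete r-partite Turán graph T(n, r) with parts as balanced as possible, and is at most (1 − 1/r) · n^2/2. For r = 7, n = 479: the density bound is (6/7) · 229441/2 = 688323/7 ≈ 98331.8571. The integer-valued extremum is e(T(479, 7)) = 98331, which is strictly less than the density bound 688323/7 since 7 ∤ 479 (the parts of T(479, 7) cannot all be equal).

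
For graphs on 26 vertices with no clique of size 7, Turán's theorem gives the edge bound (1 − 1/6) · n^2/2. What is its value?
Turán density bound = (5/6) · 26^2/2 = 845/3 ≈ 281.6667

Turán's theorem: ex(n, K_{r+1}) is achieved by the complete r-partite Turán graph T(n, r) with parts as balanced as possible, and is at most (1 − 1/r) · n^2/2. For r = 6, n = 26: the density bound is (5/6) · 676/2 = 845/3 ≈ 281.6667. The integer-valued extremum is e(T(26, 6)) = 281, which is strictly less than the density bound 845/3 since 6 ∤ 26 (the parts of T(26, 6) cannot all be equal).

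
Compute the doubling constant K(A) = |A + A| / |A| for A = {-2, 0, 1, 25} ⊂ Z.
K = |A + A| / |A| = 10/4 = 5/2

Enumerate A + A = {a + b : a, b ∈ A}. With |A| = 4, there are |A|^2 = 16 ordered sum pairs; collecting distinct values, A + A = {-4, -2, -1, 0, 1, 2, 23, 25, 26, 50}, so |A + A| = 10. Thus K = 10/4 = 5/2. For comparison, the minimum possible |A + A| over all 4-element sets is 2·4 − 1 = 7 (so min K = 7/4), attained only by arithmetic progressions.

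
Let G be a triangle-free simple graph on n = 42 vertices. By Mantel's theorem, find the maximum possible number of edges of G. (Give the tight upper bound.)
ex(42, K_3) = ⌊42^2/4⌋ = 441

Mantel (1907): a triangle-free graph on n vertices has at most ⌊n^2/4⌋ edges, with equality for the complete bipartite graph K_{⌊n/2⌋, ⌈n/2⌉}. For n = 42: ⌊42^2/4⌋ = ⌊1764/4⌋ = 441. The extremal graph is K_{21, 21}, which has 21·21 = 441 edges.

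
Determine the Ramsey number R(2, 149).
R(2, 149) = 149

R(2, k) = k for all k ≥ 2: in a 2-colouring of K_k, either some edge is red (a red K_2) or all edges are blue (a blue K_k). And K_{148} coloured all-blue has no blue K_149, so R(2, 149) > 148. Hence R(2, 149) = 149.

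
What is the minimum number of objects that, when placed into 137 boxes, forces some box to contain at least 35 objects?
n = (35 − 1)·137 + 1 = 4659

By the generalised pigeonhole principle, to guarantee some box contains ≥ r objects we need more than (r − 1) · k objects total. Threshold: n = (r − 1) · k + 1. With r = 35 and k = 137: n = 34 · 137 + 1 = 4658 + 1 = 4659. For n = 4658 = 34 · 137, we can put exactly 34 objects in every box, avoiding 35 in any single one — so 4659 is tight.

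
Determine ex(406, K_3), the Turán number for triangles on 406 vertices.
ex(406, K_3) = ⌊406^2/4⌋ = 41209

Mantel (1907): a triangle-free graph on n vertices has at most ⌊n^2/4⌋ edges, with equality for the complete bipartite graph K_{⌊n/2⌋, ⌈n/2⌉}. For n = 406: ⌊406^2/4⌋ = ⌊164836/4⌋ = 41209. The extremal graph is K_{203, 203}, which has 203·203 = 41209 edges.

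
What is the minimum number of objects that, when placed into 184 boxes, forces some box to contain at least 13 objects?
n = (13 − 1)·184 + 1 = 2209

By the generalised pigeonhole principle, to guarantee some box contains ≥ r objects we need more than (r − 1) · k objects total. Threshold: n = (r − 1) · k + 1. With r = 13 and k = 184: n = 12 · 184 + 1 = 2208 + 1 = 2209. For n = 2208 = 12 · 184, we can put exactly 12 objects in every box, avoiding 13 in any single one — so 2209 is tight.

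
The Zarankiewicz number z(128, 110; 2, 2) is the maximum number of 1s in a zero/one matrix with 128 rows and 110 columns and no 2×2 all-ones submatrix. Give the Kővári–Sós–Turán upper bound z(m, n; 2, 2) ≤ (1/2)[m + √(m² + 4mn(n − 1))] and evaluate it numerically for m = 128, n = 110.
z(128, 110; 2, 2) ≤ (1/2)[128 + √(128² + 4·128·110·109)] = (1/2)[128 + √6155264] = 1304.4902

Kővári–Sós–Turán: let r_1, ..., r_128 be the row sums and z = Σ r_i the total number of 1s. Each pair of columns can share at most one row with both entries 1 (else a 2×2 all-ones block appears), so Σ_i C(r_i, 2) ≤ C(110, 2) = 5995. By convexity Σ_i C(r_i, 2) ≥ 128·C(z/128, 2) = z(z − 128)/(2·128), giving z² − 128z − 128·110·109 ≤ 0 and hence z ≤ (1/2)[128 + √(16384 + 4·1534720)] = (1/2)[128 + √6155264] ≈ (1/2)(128 + 2480.9805) = 1304.4902.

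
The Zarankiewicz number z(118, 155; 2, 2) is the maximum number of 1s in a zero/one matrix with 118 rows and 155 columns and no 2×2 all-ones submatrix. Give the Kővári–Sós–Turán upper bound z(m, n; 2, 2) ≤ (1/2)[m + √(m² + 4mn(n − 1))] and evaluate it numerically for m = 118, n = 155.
z(118, 155; 2, 2) ≤ (1/2)[118 + √(118² + 4·118·155·154)] = (1/2)[118 + √11280564] = 1738.3275

Kővári–Sós–Turán: let r_1, ..., r_118 be the row sums and z = Σ r_i the total number of 1s. Each pair of columns can share at most one row with both entries 1 (else a 2×2 all-ones block appears), so Σ_i C(r_i, 2) ≤ C(155, 2) = 11935. By convexity Σ_i C(r_i, 2) ≥ 118·C(z/118, 2) = z(z − 118)/(2·118), giving z² − 118z − 118·155·154 ≤ 0 and hence z ≤ (1/2)[118 + √(13924 + 4·2816660)] = (1/2)[118 + √11280564] ≈ (1/2)(118 + 3358.6551) = 1738.3275.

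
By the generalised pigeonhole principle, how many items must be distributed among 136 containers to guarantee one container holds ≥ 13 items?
n = (13 − 1)·136 + 1 = 1633

By the generalised pigeonhole principle, to guarantee some box contains ≥ r objects we need more than (r − 1) · k objects total. Threshold: n = (r − 1) · k + 1. With r = 13 and k = 136: n = 12 · 136 + 1 = 1632 + 1 = 1633. For n = 1632 = 12 · 136, we can put exactly 12 objects in every box, avoiding 13 in any single one — so 1633 is tight.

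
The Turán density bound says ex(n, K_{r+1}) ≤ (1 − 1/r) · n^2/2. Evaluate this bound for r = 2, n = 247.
Turán density bound = (1/2) · 247^2/2 = 61009/4 ≈ 15252.25

Turán's theorem: ex(n, K_{r+1}) is achieved by the complete r-partite Turán graph T(n, r) with parts as balanced as possible, and is at most (1 − 1/r) · n^2/2. For r = 2, n = 247: the density bound is (1/2) · 61009/2 = 61009/4 ≈ 15252.25. The integer-valued extremum is e(T(247, 2)) = 15252, which is strictly less than the density bound 61009/4 since 2 ∤ 247 (the parts of T(247, 2) cannot all be equal).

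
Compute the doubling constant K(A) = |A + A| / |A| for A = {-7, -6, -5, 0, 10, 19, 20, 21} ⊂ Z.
K = |A + A| / |A| = 29/8

Enumerate A + A = {a + b : a, b ∈ A}. With |A| = 8, there are |A|^2 = 64 ordered sum pairs; collecting distinct values, A + A = {-14, -13, -12, -11, -10, -7, -6, -5, 0, 3, 4, 5, 10, 12, 13, 14, 15, 16, 19, 20, 21, 29, 30, 31, 38, 39, 40, 41, 42}, so |A + A| = 29. Thus K = 29/8. For comparison, the minimum possible |A + A| over all 8-element sets is 2·8 − 1 = 15 (so min K = 15/8), attained only by arithmetic progressions.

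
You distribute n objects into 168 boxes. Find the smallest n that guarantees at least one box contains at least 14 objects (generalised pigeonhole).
n = (14 − 1)·168 + 1 = 2185

By the generalised pigeonhole principle, to guarantee some box contains ≥ r objects we need more than (r − 1) · k objects total. Threshold: n = (r − 1) · k + 1. With r = 14 and k = 168: n = 13 · 168 + 1 = 2184 + 1 = 2185. For n = 2184 = 13 · 168, we can put exactly 13 objects in every box, avoiding 14 in any single one — so 2185 is tight.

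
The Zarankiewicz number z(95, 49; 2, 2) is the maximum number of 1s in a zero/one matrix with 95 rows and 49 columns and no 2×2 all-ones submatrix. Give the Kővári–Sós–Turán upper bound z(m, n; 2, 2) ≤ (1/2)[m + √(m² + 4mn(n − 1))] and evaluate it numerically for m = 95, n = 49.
z(95, 49; 2, 2) ≤ (1/2)[95 + √(95² + 4·95·49·48)] = (1/2)[95 + √902785] = 522.575

Kővári–Sós–Turán: let r_1, ..., r_95 be the row sums and z = Σ r_i the total number of 1s. Each pair of columns can share at most one row with both entries 1 (else a 2×2 all-ones block appears), so Σ_i C(r_i, 2) ≤ C(49, 2) = 1176. By convexity Σ_i C(r_i, 2) ≥ 95·C(z/95, 2) = z(z − 95)/(2·95), giving z² − 95z − 95·49·48 ≤ 0 and hence z ≤ (1/2)[95 + √(9025 + 4·223440)] = (1/2)[95 + √902785] ≈ (1/2)(95 + 950.15) = 522.575.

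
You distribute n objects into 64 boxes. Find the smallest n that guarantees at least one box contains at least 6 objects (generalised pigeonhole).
n = (6 − 1)·64 + 1 = 321

By the generalised pigeonhole principle, to guarantee some box contains ≥ r objects we need more than (r − 1) · k objects total. Threshold: n = (r − 1) · k + 1. With r = 6 and k = 64: n = 5 · 64 + 1 = 320 + 1 = 321. For n = 320 = 5 · 64, we can put exactly 5 objects in every box, avoiding 6 in any single one — so 321 is tight.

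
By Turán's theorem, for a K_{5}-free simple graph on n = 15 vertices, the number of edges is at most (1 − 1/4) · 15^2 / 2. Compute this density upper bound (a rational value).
Turán density bound = (3/4) · 15^2/2 = 675/8 ≈ 84.375

Turán's theorem: ex(n, K_{r+1}) is achieved by the complete r-partite Turán graph T(n, r) with parts as balanced as possible, and is at most (1 − 1/r) · n^2/2. For r = 4, n = 15: the density bound is (3/4) · 225/2 = 675/8 ≈ 84.375. The integer-valued extremum is e(T(15, 4)) = 84, which is strictly less than the density bound 675/8 since 4 ∤ 15 (the parts of T(15, 4) cannot all be equal).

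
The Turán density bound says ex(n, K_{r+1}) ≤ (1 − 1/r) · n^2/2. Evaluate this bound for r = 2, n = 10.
Turán density bound = (1/2) · 10^2/2 = 25

Turán's theorem: ex(n, K_{r+1}) is achieved by the complete r-partite Turán graph T(n, r) with parts as balanced as possible, and is at most (1 − 1/r) · n^2/2. For r = 2, n = 10: the density bound is (1/2) · 100/2 = 25. Since 2 ∣ 10, the Turán graph T(10, 2) has parts of equal size 5, and its edge count e(T(10, 2)) = 25 attains the density bound exactly.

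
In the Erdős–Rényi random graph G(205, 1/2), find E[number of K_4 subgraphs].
E[# K_4] = C(205, 4) · (1/2)^C(4, 2) = 71452955 / 2^6 = 1116452.421875

For each 4-subset S of vertices (there are C(205, 4) = 71452955 such S), let X_S = 1 if S induces a K_4 (all C(4, 2) = 6 edges present). Then P(X_S = 1) = (1/2)^6 = 1/64. By linearity of expectation, E[# K_4] = C(205, 4) · (1/2)^6 = 71452955 / 64 = 1116452.421875.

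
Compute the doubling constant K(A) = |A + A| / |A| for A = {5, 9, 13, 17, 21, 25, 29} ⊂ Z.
K = |A + A| / |A| = 13/7

Enumerate A + A = {a + b : a, b ∈ A}. With |A| = 7, there are |A|^2 = 49 ordered sum pairs; collecting distinct values, A + A = {10, 14, 18, 22, 26, 30, 34, 38, 42, 46, 50, 54, 58}, so |A + A| = 13. Thus K = 13/7. Here |A + A| = 2|A| − 1 = 13, the minimum possible — so K = 13/7 is minimal, which holds iff A is an arithmetic progression.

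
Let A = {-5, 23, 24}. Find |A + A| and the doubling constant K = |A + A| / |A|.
K = |A + A| / |A| = 6/3 = 2

Enumerate A + A = {a + b : a, b ∈ A}. With |A| = 3, there are |A|^2 = 9 ordered sum pairs; collecting distinct values, A + A = {-10, 18, 19, 46, 47, 48}, so |A + A| = 6. Thus K = 6/3 = 2. For comparison, the minimum possible |A + A| over all 3-element sets is 2·3 − 1 = 5 (so min K = 5/3), attained only by arithmetic progressions.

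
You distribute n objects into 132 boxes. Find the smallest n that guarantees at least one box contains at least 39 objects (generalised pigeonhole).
n = (39 − 1)·132 + 1 = 5017

By the generalised pigeonhole principle, to guarantee some box contains ≥ r objects we need more than (r − 1) · k objects total. Threshold: n = (r − 1) · k + 1. With r = 39 and k = 132: n = 38 · 132 + 1 = 5016 + 1 = 5017. For n = 5016 = 38 · 132, we can put exactly 38 objects in every box, avoiding 39 in any single one — so 5017 is tight.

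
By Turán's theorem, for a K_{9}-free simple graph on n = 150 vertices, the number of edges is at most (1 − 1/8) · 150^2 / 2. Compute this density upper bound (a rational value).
Turán density bound = (7/8) · 150^2/2 = 39375/4 ≈ 9843.75

Turán's theorem: ex(n, K_{r+1}) is achieved by the complete r-partite Turán graph T(n, r) with parts as balanced as possible, and is at most (1 − 1/r) · n^2/2. For r = 8, n = 150: the density bound is (7/8) · 22500/2 = 39375/4 ≈ 9843.75. The integer-valued extremum is e(T(150, 8)) = 9843, which is strictly less than the density bound 39375/4 since 8 ∤ 150 (the parts of T(150, 8) cannot all be equal).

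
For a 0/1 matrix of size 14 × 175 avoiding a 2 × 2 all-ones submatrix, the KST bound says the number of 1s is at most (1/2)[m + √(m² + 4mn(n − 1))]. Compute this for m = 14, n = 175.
z(14, 175; 2, 2) ≤ (1/2)[14 + √(14² + 4·14·175·174)] = (1/2)[14 + √1705396] = 659.9541

Kővári–Sós–Turán: let r_1, ..., r_14 be the row sums and z = Σ r_i the total number of 1s. Each pair of columns can share at most one row with both entries 1 (else a 2×2 all-ones block appears), so Σ_i C(r_i, 2) ≤ C(175, 2) = 15225. By convexity Σ_i C(r_i, 2) ≥ 14·C(z/14, 2) = z(z − 14)/(2·14), giving z² − 14z − 14·175·174 ≤ 0 and hence z ≤ (1/2)[14 + √(196 + 4·426300)] = (1/2)[14 + √1705396] ≈ (1/2)(14 + 1305.9081) = 659.9541.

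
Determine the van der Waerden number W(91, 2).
W(91, 2) = 91 + 1 = 92

A 2-term AP is any pair of integers, so a monochromatic 2-AP exists iff some colour is used at least twice. With 91 colours, the colouring i ↦ i on {1, ..., 91} uses each colour once, avoiding any monochromatic pair, so W(91, 2) > 91. For {1, ..., 92}, pigeonhole forces two integers of the same colour, which form a monochromatic 2-AP. Hence W(91, 2) = 92.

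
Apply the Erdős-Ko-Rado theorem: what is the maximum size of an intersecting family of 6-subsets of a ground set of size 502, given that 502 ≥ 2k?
max |F| = C(501, 5) = 257817718725

Erdős-Ko-Rado (1961): when n ≥ 2k, max |F| = C(n−1, k−1). The bound is attained by the star {A : i ∈ A} for any fixed i ∈ [n]. Here C(502−1, 6−1) = C(501, 5) = 257817718725.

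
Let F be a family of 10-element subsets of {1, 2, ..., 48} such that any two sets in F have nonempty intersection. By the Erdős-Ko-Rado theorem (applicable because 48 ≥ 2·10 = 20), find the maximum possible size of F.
max |F| = C(47, 9) = 1362649145

Erdős-Ko-Rado (1961): when n ≥ 2k, max |F| = C(n−1, k−1). The bound is attained by the star {A : i ∈ A} for any fixed i ∈ [n]. Here C(48−1, 10−1) = C(47, 9) = 1362649145.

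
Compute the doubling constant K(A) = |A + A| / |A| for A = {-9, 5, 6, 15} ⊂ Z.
K = |A + A| / |A| = 10/4 = 5/2

Enumerate A + A = {a + b : a, b ∈ A}. With |A| = 4, there are |A|^2 = 16 ordered sum pairs; collecting distinct values, A + A = {-18, -4, -3, 6, 10, 11, 12, 20, 21, 30}, so |A + A| = 10. Thus K = 10/4 = 5/2. For comparison, the minimum possible |A + A| over all 4-element sets is 2·4 − 1 = 7 (so min K = 7/4), attained only by arithmetic progressions.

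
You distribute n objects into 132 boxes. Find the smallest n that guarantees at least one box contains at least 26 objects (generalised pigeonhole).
n = (26 − 1)·132 + 1 = 3301

By the generalised pigeonhole principle, to guarantee some box contains ≥ r objects we need more than (r − 1) · k objects total. Threshold: n = (r − 1) · k + 1. With r = 26 and k = 132: n = 25 · 132 + 1 = 3300 + 1 = 3301. For n = 3300 = 25 · 132, we can put exactly 25 objects in every box, avoiding 26 in any single one — so 3301 is tight.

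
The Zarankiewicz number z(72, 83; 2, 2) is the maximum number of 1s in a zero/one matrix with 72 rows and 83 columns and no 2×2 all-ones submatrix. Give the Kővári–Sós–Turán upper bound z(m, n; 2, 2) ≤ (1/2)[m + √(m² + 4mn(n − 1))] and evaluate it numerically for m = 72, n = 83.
z(72, 83; 2, 2) ≤ (1/2)[72 + √(72² + 4·72·83·82)] = (1/2)[72 + √1965312] = 736.9479

Kővári–Sós–Turán: let r_1, ..., r_72 be the row sums and z = Σ r_i the total number of 1s. Each pair of columns can share at most one row with both entries 1 (else a 2×2 all-ones block appears), so Σ_i C(r_i, 2) ≤ C(83, 2) = 3403. By convexity Σ_i C(r_i, 2) ≥ 72·C(z/72, 2) = z(z − 72)/(2·72), giving z² − 72z − 72·83·82 ≤ 0 and hence z ≤ (1/2)[72 + √(5184 + 4·490032)] = (1/2)[72 + √1965312] ≈ (1/2)(72 + 1401.8959) = 736.9479.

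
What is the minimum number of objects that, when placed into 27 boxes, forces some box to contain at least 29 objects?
n = (29 − 1)·27 + 1 = 757

By the generalised pigeonhole principle, to guarantee some box contains ≥ r objects we need more than (r − 1) · k objects total. Threshold: n = (r − 1) · k + 1. With r = 29 and k = 27: n = 28 · 27 + 1 = 756 + 1 = 757. For n = 756 = 28 · 27, we can put exactly 28 objects in every box, avoiding 29 in any single one — so 757 is tight.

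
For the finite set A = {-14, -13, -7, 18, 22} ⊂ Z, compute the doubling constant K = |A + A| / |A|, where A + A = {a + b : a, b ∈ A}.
K = |A + A| / |A| = 15/5 = 3

Enumerate A + A = {a + b : a, b ∈ A}. With |A| = 5, there are |A|^2 = 25 ordered sum pairs; collecting distinct values, A + A = {-28, -27, -26, -21, -20, -14, 4, 5, 8, 9, 11, 15, 36, 40, 44}, so |A + A| = 15. Thus K = 15/5 = 3. For comparison, the minimum possible |A + A| over all 5-element sets is 2·5 − 1 = 9 (so min K = 9/5), attained only by arithmetic progressions.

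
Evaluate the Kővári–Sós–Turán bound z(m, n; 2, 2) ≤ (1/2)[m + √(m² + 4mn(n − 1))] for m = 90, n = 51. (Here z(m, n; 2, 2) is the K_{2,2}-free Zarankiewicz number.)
z(90, 51; 2, 2) ≤ (1/2)[90 + √(90² + 4·90·51·50)] = (1/2)[90 + √926100] = 526.1704

Kővári–Sós–Turán: let r_1, ..., r_90 be the row sums and z = Σ r_i the total number of 1s. Each pair of columns can share at most one row with both entries 1 (else a 2×2 all-ones block appears), so Σ_i C(r_i, 2) ≤ C(51, 2) = 1275. By convexity Σ_i C(r_i, 2) ≥ 90·C(z/90, 2) = z(z − 90)/(2·90), giving z² − 90z − 90·51·50 ≤ 0 and hence z ≤ (1/2)[90 + √(8100 + 4·229500)] = (1/2)[90 + √926100] ≈ (1/2)(90 + 962.3409) = 526.1704.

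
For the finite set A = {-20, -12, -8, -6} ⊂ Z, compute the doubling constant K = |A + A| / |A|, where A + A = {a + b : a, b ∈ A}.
K = |A + A| / |A| = 10/4 = 5/2

Enumerate A + A = {a + b : a, b ∈ A}. With |A| = 4, there are |A|^2 = 16 ordered sum pairs; collecting distinct values, A + A = {-40, -32, -28, -26, -24, -20, -18, -16, -14, -12}, so |A + A| = 10. Thus K = 10/4 = 5/2. For comparison, the minimum possible |A + A| over all 4-element sets is 2·4 − 1 = 7 (so min K = 7/4), attained only by arithmetic progressions.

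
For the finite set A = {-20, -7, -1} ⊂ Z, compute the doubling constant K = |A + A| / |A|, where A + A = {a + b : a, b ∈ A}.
K = |A + A| / |A| = 6/3 = 2

Enumerate A + A = {a + b : a, b ∈ A}. With |A| = 3, there are |A|^2 = 9 ordered sum pairs; collecting distinct values, A + A = {-40, -27, -21, -14, -8, -2}, so |A + A| = 6. Thus K = 6/3 = 2. For comparison, the minimum possible |A + A| over all 3-element sets is 2·3 − 1 = 5 (so min K = 5/3), attained only by arithmetic progressions.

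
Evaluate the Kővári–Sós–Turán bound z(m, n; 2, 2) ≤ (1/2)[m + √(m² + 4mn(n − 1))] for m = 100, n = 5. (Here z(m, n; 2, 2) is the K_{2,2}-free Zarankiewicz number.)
z(100, 5; 2, 2) ≤ (1/2)[100 + √(100² + 4·100·5·4)] = (1/2)[100 + √18000] = 117.082

Kővári–Sós–Turán: let r_1, ..., r_100 be the row sums and z = Σ r_i the total number of 1s. Each pair of columns can share at most one row with both entries 1 (else a 2×2 all-ones block appears), so Σ_i C(r_i, 2) ≤ C(5, 2) = 10. By convexity Σ_i C(r_i, 2) ≥ 100·C(z/100, 2) = z(z − 100)/(2·100), giving z² − 100z − 100·5·4 ≤ 0 and hence z ≤ (1/2)[100 + √(10000 + 4·2000)] = (1/2)[100 + √18000] ≈ (1/2)(100 + 134.1641) = 117.082.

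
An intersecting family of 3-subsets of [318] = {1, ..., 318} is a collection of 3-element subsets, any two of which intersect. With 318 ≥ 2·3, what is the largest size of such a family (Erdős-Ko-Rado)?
max |F| = C(317, 2) = 50086

Erdős-Ko-Rado (1961): when n ≥ 2k, max |F| = C(n−1, k−1). The bound is attained by the star {A : i ∈ A} for any fixed i ∈ [n]. Here C(318−1, 3−1) = C(317, 2) = 50086.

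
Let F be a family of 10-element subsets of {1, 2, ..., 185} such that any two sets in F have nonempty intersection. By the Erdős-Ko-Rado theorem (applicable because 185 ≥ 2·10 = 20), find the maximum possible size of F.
max |F| = C(184, 9) = 546119036427536

Erdős-Ko-Rado (1961): when n ≥ 2k, max |F| = C(n−1, k−1). The bound is attained by the star {A : i ∈ A} for any fixed i ∈ [n]. Here C(185−1, 10−1) = C(184, 9) = 546119036427536.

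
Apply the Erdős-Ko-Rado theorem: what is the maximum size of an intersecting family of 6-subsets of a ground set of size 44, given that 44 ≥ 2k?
max |F| = C(43, 5) = 962598

Erdős-Ko-Rado (1961): when n ≥ 2k, max |F| = C(n−1, k−1). The bound is attained by the star {A : i ∈ A} for any fixed i ∈ [n]. Here C(44−1, 6−1) = C(43, 5) = 962598.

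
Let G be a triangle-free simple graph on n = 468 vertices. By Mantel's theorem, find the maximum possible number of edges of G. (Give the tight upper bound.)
ex(468, K_3) = ⌊468^2/4⌋ = 54756

Mantel (1907): a triangle-free graph on n vertices has at most ⌊n^2/4⌋ edges, with equality for the complete bipartite graph K_{⌊n/2⌋, ⌈n/2⌉}. For n = 468: ⌊468^2/4⌋ = ⌊219024/4⌋ = 54756. The extremal graph is K_{234, 234}, which has 234·234 = 54756 edges.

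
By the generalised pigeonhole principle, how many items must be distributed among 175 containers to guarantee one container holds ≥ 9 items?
n = (9 − 1)·175 + 1 = 1401

By the generalised pigeonhole principle, to guarantee some box contains ≥ r objects we need more than (r − 1) · k objects total. Threshold: n = (r − 1) · k + 1. With r = 9 and k = 175: n = 8 · 175 + 1 = 1400 + 1 = 1401. For n = 1400 = 8 · 175, we can put exactly 8 objects in every box, avoiding 9 in any single one — so 1401 is tight.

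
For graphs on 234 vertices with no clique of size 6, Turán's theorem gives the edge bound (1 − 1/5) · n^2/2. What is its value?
Turán density bound = (4/5) · 234^2/2 = 109512/5 ≈ 21902.4

Turán's theorem: ex(n, K_{r+1}) is achieved by the complete r-partite Turán graph T(n, r) with parts as balanced as possible, and is at most (1 − 1/r) · n^2/2. For r = 5, n = 234: the density bound is (4/5) · 54756/2 = 109512/5 ≈ 21902.4. The integer-valued extremum is e(T(234, 5)) = 21902, which is strictly less than the density bound 109512/5 since 5 ∤ 234 (the parts of T(234, 5) cannot all be equal).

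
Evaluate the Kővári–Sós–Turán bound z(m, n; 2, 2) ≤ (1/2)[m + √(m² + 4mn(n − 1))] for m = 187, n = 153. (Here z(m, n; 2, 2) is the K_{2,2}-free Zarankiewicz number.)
z(187, 153; 2, 2) ≤ (1/2)[187 + √(187² + 4·187·153·152)] = (1/2)[187 + √17430457] = 2180.9899

Kővári–Sós–Turán: let r_1, ..., r_187 be the row sums and z = Σ r_i the total number of 1s. Each pair of columns can share at most one row with both entries 1 (else a 2×2 all-ones block appears), so Σ_i C(r_i, 2) ≤ C(153, 2) = 11628. By convexity Σ_i C(r_i, 2) ≥ 187·C(z/187, 2) = z(z − 187)/(2·187), giving z² − 187z − 187·153·152 ≤ 0 and hence z ≤ (1/2)[187 + √(34969 + 4·4348872)] = (1/2)[187 + √17430457] ≈ (1/2)(187 + 4174.9799) = 2180.9899.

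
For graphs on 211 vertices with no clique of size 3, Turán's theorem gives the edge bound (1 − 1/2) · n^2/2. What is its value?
Turán density bound = (1/2) · 211^2/2 = 44521/4 ≈ 11130.25

Turán's theorem: ex(n, K_{r+1}) is achieved by the complete r-partite Turán graph T(n, r) with parts as balanced as possible, and is at most (1 − 1/r) · n^2/2. For r = 2, n = 211: the density bound is (1/2) · 44521/2 = 44521/4 ≈ 11130.25. The integer-valued extremum is e(T(211, 2)) = 11130, which is strictly less than the density bound 44521/4 since 2 ∤ 211 (the parts of T(211, 2) cannot all be equal).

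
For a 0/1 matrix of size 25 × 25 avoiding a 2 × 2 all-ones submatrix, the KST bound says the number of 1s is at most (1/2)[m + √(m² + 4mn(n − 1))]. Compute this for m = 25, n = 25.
z(25, 25; 2, 2) ≤ (1/2)[25 + √(25² + 4·25·25·24)] = (1/2)[25 + √60625] = 135.6107

Kővári–Sós–Turán: let r_1, ..., r_25 be the row sums and z = Σ r_i the total number of 1s. Each pair of columns can share at most one row with both entries 1 (else a 2×2 all-ones block appears), so Σ_i C(r_i, 2) ≤ C(25, 2) = 300. By convexity Σ_i C(r_i, 2) ≥ 25·C(z/25, 2) = z(z − 25)/(2·25), giving z² − 25z − 25·25·24 ≤ 0 and hence z ≤ (1/2)[25 + √(625 + 4·15000)] = (1/2)[25 + √60625] ≈ (1/2)(25 + 246.2214) = 135.6107.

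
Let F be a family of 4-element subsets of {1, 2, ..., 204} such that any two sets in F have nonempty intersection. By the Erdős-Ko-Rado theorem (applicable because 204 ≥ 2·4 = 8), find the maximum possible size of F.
max |F| = C(203, 3) = 1373701

Erdős-Ko-Rado (1961): when n ≥ 2k, max |F| = C(n−1, k−1). The bound is attained by the star {A : i ∈ A} for any fixed i ∈ [n]. Here C(204−1, 4−1) = C(203, 3) = 1373701.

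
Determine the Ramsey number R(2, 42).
R(2, 42) = 42

R(2, k) = k for all k ≥ 2: in a 2-colouring of K_k, either some edge is red (a red K_2) or all edges are blue (a blue K_k). And K_{41} coloured all-blue has no blue K_42, so R(2, 42) > 41. Hence R(2, 42) = 42.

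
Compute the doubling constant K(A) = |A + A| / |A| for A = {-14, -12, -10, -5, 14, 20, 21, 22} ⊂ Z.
K = |A + A| / |A| = 31/8

Enumerate A + A = {a + b : a, b ∈ A}. With |A| = 8, there are |A|^2 = 64 ordered sum pairs; collecting distinct values, A + A = {-28, -26, -24, -22, -20, -19, -17, -15, -10, 0, 2, 4, 6, 7, 8, 9, 10, 11, 12, 15, 16, 17, 28, 34, 35, 36, 40, 41, 42, 43, 44}, so |A + A| = 31. Thus K = 31/8. For comparison, the minimum possible |A + A| over all 8-element sets is 2·8 − 1 = 15 (so min K = 15/8), attained only by arithmetic progressions.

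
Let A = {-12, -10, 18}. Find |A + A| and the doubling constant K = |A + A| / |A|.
K = |A + A| / |A| = 6/3 = 2

Enumerate A + A = {a + b : a, b ∈ A}. With |A| = 3, there are |A|^2 = 9 ordered sum pairs; collecting distinct values, A + A = {-24, -22, -20, 6, 8, 36}, so |A + A| = 6. Thus K = 6/3 = 2. For comparison, the minimum possible |A + A| over all 3-element sets is 2·3 − 1 = 5 (so min K = 5/3), attained only by arithmetic progressions.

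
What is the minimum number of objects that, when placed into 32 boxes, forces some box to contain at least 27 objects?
n = (27 − 1)·32 + 1 = 833

By the generalised pigeonhole principle, to guarantee some box contains ≥ r objects we need more than (r − 1) · k objects total. Threshold: n = (r − 1) · k + 1. With r = 27 and k = 32: n = 26 · 32 + 1 = 832 + 1 = 833. For n = 832 = 26 · 32, we can put exactly 26 objects in every box, avoiding 27 in any single one — so 833 is tight.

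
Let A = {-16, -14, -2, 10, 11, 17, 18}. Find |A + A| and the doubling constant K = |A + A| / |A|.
K = |A + A| / |A| = 26/7

Enumerate A + A = {a + b : a, b ∈ A}. With |A| = 7, there are |A|^2 = 49 ordered sum pairs; collecting distinct values, A + A = {-32, -30, -28, -18, -16, -6, -5, -4, -3, 1, 2, 3, 4, 8, 9, 15, 16, 20, 21, 22, 27, 28, 29, 34, 35, 36}, so |A + A| = 26. Thus K = 26/7. For comparison, the minimum possible |A + A| over all 7-element sets is 2·7 − 1 = 13 (so min K = 13/7), attained only by arithmetic progressions.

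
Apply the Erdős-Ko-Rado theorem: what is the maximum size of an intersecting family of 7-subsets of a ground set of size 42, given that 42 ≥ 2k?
max |F| = C(41, 6) = 4496388

Erdős-Ko-Rado (1961): when n ≥ 2k, max |F| = C(n−1, k−1). The bound is attained by the star {A : i ∈ A} for any fixed i ∈ [n]. Here C(42−1, 7−1) = C(41, 6) = 4496388.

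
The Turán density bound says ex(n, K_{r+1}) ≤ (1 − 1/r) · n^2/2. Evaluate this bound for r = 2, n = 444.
Turán density bound = (1/2) · 444^2/2 = 49284

Turán's theorem: ex(n, K_{r+1}) is achieved by the complete r-partite Turán graph T(n, r) with parts as balanced as possible, and is at most (1 − 1/r) · n^2/2. For r = 2, n = 444: the density bound is (1/2) · 197136/2 = 49284. Since 2 ∣ 444, the Turán graph T(444, 2) has parts of equal size 222, and its edge count e(T(444, 2)) = 49284 attains the density bound exactly.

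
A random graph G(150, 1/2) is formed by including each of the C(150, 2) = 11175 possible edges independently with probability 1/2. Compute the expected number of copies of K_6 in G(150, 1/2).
E[# K_6] = C(150, 6) · (1/2)^C(6, 2) = 14297000725 / 2^15 ≈ 436309.836578

For each 6-subset S of vertices (there are C(150, 6) = 14297000725 such S), let X_S = 1 if S induces a K_6 (all C(6, 2) = 15 edges present). Then P(X_S = 1) = (1/2)^15 = 1/32768. By linearity of expectation, E[# K_6] = C(150, 6) · (1/2)^15 = 14297000725 / 32768 ≈ 436309.836578.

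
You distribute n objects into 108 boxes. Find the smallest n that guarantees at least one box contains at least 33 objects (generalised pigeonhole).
n = (33 − 1)·108 + 1 = 3457

By the generalised pigeonhole principle, to guarantee some box contains ≥ r objects we need more than (r − 1) · k objects total. Threshold: n = (r − 1) · k + 1. With r = 33 and k = 108: n = 32 · 108 + 1 = 3456 + 1 = 3457. For n = 3456 = 32 · 108, we can put exactly 32 objects in every box, avoiding 33 in any single one — so 3457 is tight.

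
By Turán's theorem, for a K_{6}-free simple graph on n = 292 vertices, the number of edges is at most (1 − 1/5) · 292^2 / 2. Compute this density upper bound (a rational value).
Turán density bound = (4/5) · 292^2/2 = 170528/5 ≈ 34105.6

Turán's theorem: ex(n, K_{r+1}) is achieved by the complete r-partite Turán graph T(n, r) with parts as balanced as possible, and is at most (1 − 1/r) · n^2/2. For r = 5, n = 292: the density bound is (4/5) · 85264/2 = 170528/5 ≈ 34105.6. The integer-valued extremum is e(T(292, 5)) = 34105, which is strictly less than the density bound 170528/5 since 5 ∤ 292 (the parts of T(292, 5) cannot all be equal).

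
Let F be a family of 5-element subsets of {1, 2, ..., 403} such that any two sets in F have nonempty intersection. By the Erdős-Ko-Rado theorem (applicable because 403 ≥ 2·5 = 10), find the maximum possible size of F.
max |F| = C(402, 4) = 1071993300

Erdős-Ko-Rado (1961): when n ≥ 2k, max |F| = C(n−1, k−1). The bound is attained by the star {A : i ∈ A} for any fixed i ∈ [n]. Here C(403−1, 5−1) = C(402, 4) = 1071993300.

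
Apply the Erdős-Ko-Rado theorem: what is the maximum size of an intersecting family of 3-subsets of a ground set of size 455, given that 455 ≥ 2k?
max |F| = C(454, 2) = 102831

Erdős-Ko-Rado (1961): when n ≥ 2k, max |F| = C(n−1, k−1). The bound is attained by the star {A : i ∈ A} for any fixed i ∈ [n]. Here C(455−1, 3−1) = C(454, 2) = 102831.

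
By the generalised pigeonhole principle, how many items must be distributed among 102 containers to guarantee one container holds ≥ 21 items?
n = (21 − 1)·102 + 1 = 2041

By the generalised pigeonhole principle, to guarantee some box contains ≥ r objects we need more than (r − 1) · k objects total. Threshold: n = (r − 1) · k + 1. With r = 21 and k = 102: n = 20 · 102 + 1 = 2040 + 1 = 2041. For n = 2040 = 20 · 102, we can put exactly 20 objects in every box, avoiding 21 in any single one — so 2041 is tight.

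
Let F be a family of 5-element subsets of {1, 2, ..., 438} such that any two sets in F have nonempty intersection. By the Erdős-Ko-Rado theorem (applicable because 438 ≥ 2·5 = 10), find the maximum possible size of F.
max |F| = C(437, 4) = 1498772345

The Erdős-Ko-Rado theorem states: for n ≥ 2k, an intersecting family of k-subsets of an n-element set has size at most C(n − 1, k − 1), with equality for 'star' families {A ⊆ [n] : |A| = k, i ∈ A} (fix an element i). For n = 438, k = 5: C(437, 4) = 1498772345.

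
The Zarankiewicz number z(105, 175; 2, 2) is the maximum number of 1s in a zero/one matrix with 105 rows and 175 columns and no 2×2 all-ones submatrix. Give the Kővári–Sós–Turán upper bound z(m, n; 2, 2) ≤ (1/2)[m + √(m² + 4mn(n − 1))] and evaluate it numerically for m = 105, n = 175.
z(105, 175; 2, 2) ≤ (1/2)[105 + √(105² + 4·105·175·174)] = (1/2)[105 + √12800025] = 1841.3561

Kővári–Sós–Turán: let r_1, ..., r_105 be the row sums and z = Σ r_i the total number of 1s. Each pair of columns can share at most one row with both entries 1 (else a 2×2 all-ones block appears), so Σ_i C(r_i, 2) ≤ C(175, 2) = 15225. By convexity Σ_i C(r_i, 2) ≥ 105·C(z/105, 2) = z(z − 105)/(2·105), giving z² − 105z − 105·175·174 ≤ 0 and hence z ≤ (1/2)[105 + √(11025 + 4·3197250)] = (1/2)[105 + √12800025] ≈ (1/2)(105 + 3577.7123) = 1841.3561.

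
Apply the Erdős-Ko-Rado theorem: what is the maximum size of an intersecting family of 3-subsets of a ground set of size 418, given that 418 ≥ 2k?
max |F| = C(417, 2) = 86736

The Erdős-Ko-Rado theorem states: for n ≥ 2k, an intersecting family of k-subsets of an n-element set has size at most C(n − 1, k − 1), with equality for 'star' families {A ⊆ [n] : |A| = k, i ∈ A} (fix an element i). For n = 418, k = 3: C(417, 2) = 86736.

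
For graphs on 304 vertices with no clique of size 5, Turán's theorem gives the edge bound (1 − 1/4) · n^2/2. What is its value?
Turán density bound = (3/4) · 304^2/2 = 34656

Turán's theorem: ex(n, K_{r+1}) is achieved by the complete r-partite Turán graph T(n, r) with parts as balanced as possible, and is at most (1 − 1/r) · n^2/2. For r = 4, n = 304: the density bound is (3/4) · 92416/2 = 34656. Since 4 ∣ 304, the Turán graph T(304, 4) has parts of equal size 76, and its edge count e(T(304, 4)) = 34656 attains the density bound exactly.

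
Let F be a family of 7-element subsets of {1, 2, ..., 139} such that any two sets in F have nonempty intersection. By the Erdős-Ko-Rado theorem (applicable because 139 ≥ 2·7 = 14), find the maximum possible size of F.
max |F| = C(138, 6) = 8592039666

The Erdős-Ko-Rado theorem states: for n ≥ 2k, an intersecting family of k-subsets of an n-element set has size at most C(n − 1, k − 1), with equality for 'star' families {A ⊆ [n] : |A| = k, i ∈ A} (fix an element i). For n = 139, k = 7: C(138, 6) = 8592039666.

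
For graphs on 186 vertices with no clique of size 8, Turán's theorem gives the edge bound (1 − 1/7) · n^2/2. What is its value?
Turán density bound = (6/7) · 186^2/2 = 103788/7 ≈ 14826.8571

Turán's theorem: ex(n, K_{r+1}) is achieved by the complete r-partite Turán graph T(n, r) with parts as balanced as possible, and is at most (1 − 1/r) · n^2/2. For r = 7, n = 186: the density bound is (6/7) · 34596/2 = 103788/7 ≈ 14826.8571. The integer-valued extremum is e(T(186, 7)) = 14826, which is strictly less than the density bound 103788/7 since 7 ∤ 186 (the parts of T(186, 7) cannot all be equal).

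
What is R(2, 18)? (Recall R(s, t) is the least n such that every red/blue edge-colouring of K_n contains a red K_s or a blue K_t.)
R(2, 18) = 18

R(2, k) = k for all k ≥ 2: in a 2-colouring of K_k, either some edge is red (a red K_2) or all edges are blue (a blue K_k). And K_{17} coloured all-blue has no blue K_18, so R(2, 18) > 17. Hence R(2, 18) = 18.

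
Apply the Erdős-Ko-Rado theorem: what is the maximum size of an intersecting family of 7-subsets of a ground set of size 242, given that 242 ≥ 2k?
max |F| = C(241, 6) = 255582429928

Erdős-Ko-Rado (1961): when n ≥ 2k, max |F| = C(n−1, k−1). The bound is attained by the star {A : i ∈ A} for any fixed i ∈ [n]. Here C(242−1, 7−1) = C(241, 6) = 255582429928.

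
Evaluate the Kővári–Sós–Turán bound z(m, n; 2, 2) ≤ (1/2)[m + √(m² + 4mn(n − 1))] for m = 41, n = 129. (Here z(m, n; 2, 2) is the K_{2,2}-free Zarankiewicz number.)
z(41, 129; 2, 2) ≤ (1/2)[41 + √(41² + 4·41·129·128)] = (1/2)[41 + √2709649] = 843.5506

Kővári–Sós–Turán: let r_1, ..., r_41 be the row sums and z = Σ r_i the total number of 1s. Each pair of columns can share at most one row with both entries 1 (else a 2×2 all-ones block appears), so Σ_i C(r_i, 2) ≤ C(129, 2) = 8256. By convexity Σ_i C(r_i, 2) ≥ 41·C(z/41, 2) = z(z − 41)/(2·41), giving z² − 41z − 41·129·128 ≤ 0 and hence z ≤ (1/2)[41 + √(1681 + 4·676992)] = (1/2)[41 + √2709649] ≈ (1/2)(41 + 1646.1012) = 843.5506.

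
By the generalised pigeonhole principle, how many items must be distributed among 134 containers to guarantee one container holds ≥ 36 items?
n = (36 − 1)·134 + 1 = 4691

By the generalised pigeonhole principle, to guarantee some box contains ≥ r objects we need more than (r − 1) · k objects total. Threshold: n = (r − 1) · k + 1. With r = 36 and k = 134: n = 35 · 134 + 1 = 4690 + 1 = 4691. For n = 4690 = 35 · 134, we can put exactly 35 objects in every box, avoiding 36 in any single one — so 4691 is tight.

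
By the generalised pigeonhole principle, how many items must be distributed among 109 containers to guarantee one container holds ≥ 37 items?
n = (37 − 1)·109 + 1 = 3925

By the generalised pigeonhole principle, to guarantee some box contains ≥ r objects we need more than (r − 1) · k objects total. Threshold: n = (r − 1) · k + 1. With r = 37 and k = 109: n = 36 · 109 + 1 = 3924 + 1 = 3925. For n = 3924 = 36 · 109, we can put exactly 36 objects in every box, avoiding 37 in any single one — so 3925 is tight.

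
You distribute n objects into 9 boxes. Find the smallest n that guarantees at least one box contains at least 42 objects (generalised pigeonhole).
n = (42 − 1)·9 + 1 = 370

By the generalised pigeonhole principle, to guarantee some box contains ≥ r objects we need more than (r − 1) · k objects total. Threshold: n = (r − 1) · k + 1. With r = 42 and k = 9: n = 41 · 9 + 1 = 369 + 1 = 370. For n = 369 = 41 · 9, we can put exactly 41 objects in every box, avoiding 42 in any single one — so 370 is tight.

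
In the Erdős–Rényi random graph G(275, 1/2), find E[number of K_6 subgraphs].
E[# K_6] = C(275, 6) · (1/2)^C(6, 2) = 568611143100 / 2^15 = 142152785775/8192 ≈ 17352634.982300

For each 6-subset S of vertices (there are C(275, 6) = 568611143100 such S), let X_S = 1 if S induces a K_6 (all C(6, 2) = 15 edges present). Then P(X_S = 1) = (1/2)^15 = 1/32768. By linearity of expectation, E[# K_6] = C(275, 6) · (1/2)^15 = 568611143100 / 32768 = 142152785775/8192 ≈ 17352634.982300.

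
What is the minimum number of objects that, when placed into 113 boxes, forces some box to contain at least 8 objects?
n = (8 − 1)·113 + 1 = 792

By the generalised pigeonhole principle, to guarantee some box contains ≥ r objects we need more than (r − 1) · k objects total. Threshold: n = (r − 1) · k + 1. With r = 8 and k = 113: n = 7 · 113 + 1 = 791 + 1 = 792. For n = 791 = 7 · 113, we can put exactly 7 objects in every box, avoiding 8 in any single one — so 792 is tight.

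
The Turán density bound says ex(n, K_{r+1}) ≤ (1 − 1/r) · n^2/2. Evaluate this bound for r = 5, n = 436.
Turán density bound = (4/5) · 436^2/2 = 380192/5 ≈ 76038.4

Turán's theorem: ex(n, K_{r+1}) is achieved by the complete r-partite Turán graph T(n, r) with parts as balanced as possible, and is at most (1 − 1/r) · n^2/2. For r = 5, n = 436: the density bound is (4/5) · 190096/2 = 380192/5 ≈ 76038.4. The integer-valued extremum is e(T(436, 5)) = 76038, which is strictly less than the density bound 380192/5 since 5 ∤ 436 (the parts of T(436, 5) cannot all be equal).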